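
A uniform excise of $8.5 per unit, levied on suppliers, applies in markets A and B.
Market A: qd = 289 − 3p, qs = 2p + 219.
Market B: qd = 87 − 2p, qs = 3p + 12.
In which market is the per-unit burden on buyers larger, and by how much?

Market B, by $1.7.

Market A: pre-tax p* = $14, q* = 247; post-tax q = 236.8; per-unit burden on buyers = $3.4.
Market B: pre-tax p* = $15, q* = 57; post-tax q = 46.8; per-unit burden on buyers = $5.1.
Difference: $3.4 vs $5.1 → market B is larger by $1.7.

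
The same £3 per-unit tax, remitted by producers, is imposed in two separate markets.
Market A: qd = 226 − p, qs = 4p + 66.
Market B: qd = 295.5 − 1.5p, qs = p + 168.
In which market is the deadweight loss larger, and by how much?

Market A: pre-tax p* = £32, q* = 194; post-tax q = 191.6; deadweight loss = £3.6.
Market B: pre-tax p* = £51, q* = 219; post-tax q = 217.2; deadweight loss = £2.7.
Difference: £3.6 vs £2.7 → market A is larger by £0.9.

Market A, by £0.9.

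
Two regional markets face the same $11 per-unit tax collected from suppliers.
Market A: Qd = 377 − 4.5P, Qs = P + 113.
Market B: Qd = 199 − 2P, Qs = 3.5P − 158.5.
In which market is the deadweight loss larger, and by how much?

Market A: pre-tax P* = $48, Q* = 161; post-tax Q = 152; deadweight loss = $49.5.
Market B: pre-tax P* = $65, Q* = 69; post-tax Q = 55; deadweight loss = $77.
Difference: $49.5 vs $77 → market B is larger by $27.5.

Market B, by $27.5.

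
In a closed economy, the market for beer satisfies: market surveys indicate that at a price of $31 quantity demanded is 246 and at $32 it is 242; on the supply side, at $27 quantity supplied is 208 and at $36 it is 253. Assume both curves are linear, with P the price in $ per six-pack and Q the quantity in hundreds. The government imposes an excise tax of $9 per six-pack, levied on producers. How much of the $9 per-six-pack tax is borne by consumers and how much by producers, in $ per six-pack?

Consumers bear $5 per six-pack; producers bear $4 per six-pack.

Demand slope: (242 − 246)/(32 − 31) = -4, so Qd = 370 − 4P.
Supply slope: (253 − 208)/(36 − 27) = 5, so Qs = 5P + 73.
Without the tax, 370 − 4P = 5P + 73 gives 9P = 297, so P* = $33 and Q* = 238.
With the tax collected from producers, supply shifts: Qs = 5(P − 9) + 73.
New equilibrium: consumers pay $38, producers receive $29, Q = 218. (Wedge: Pb − Ps = 9.)
Burden on consumers: $5; on producers: $4. (They sum to $9.)
The less price-elastic side of the market bears the larger share of a per-unit tax.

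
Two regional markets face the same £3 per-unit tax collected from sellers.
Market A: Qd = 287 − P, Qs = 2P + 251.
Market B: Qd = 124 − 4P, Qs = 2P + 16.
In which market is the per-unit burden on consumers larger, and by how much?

Market A: pre-tax P* = £12, Q* = 275; post-tax Q = 273; per-unit burden on consumers = £2.
Market B: pre-tax P* = £18, Q* = 52; post-tax Q = 48; per-unit burden on consumers = £1.
Difference: £2 vs £1 → market A is larger by £1.

Market A, by £1.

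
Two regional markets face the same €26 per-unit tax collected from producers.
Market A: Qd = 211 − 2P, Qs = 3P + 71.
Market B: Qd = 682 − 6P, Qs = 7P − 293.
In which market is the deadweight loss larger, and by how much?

Market A: pre-tax P* = €28, Q* = 155; post-tax Q = 123.8; deadweight loss = €405.6.
Market B: pre-tax P* = €75, Q* = 232; post-tax Q = 148; deadweight loss = €1092.
Difference: €405.6 vs €1092 → market B is larger by €686.4.

Market B, by €686.4.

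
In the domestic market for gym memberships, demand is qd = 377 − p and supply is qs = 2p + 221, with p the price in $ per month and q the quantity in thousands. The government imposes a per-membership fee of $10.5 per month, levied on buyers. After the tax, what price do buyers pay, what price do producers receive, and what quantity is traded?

Without the tax, 377 − p = 2p + 221 gives 3p = 156, so p* = $52 and q* = 325.
With the tax collected from buyers, demand (in seller-price terms) shifts: qd = 377 − (p + 10.5).
Solving gives q = 318 with buyers paying $59 and producers receiving $48.5 (the $10.5 wedge).

Buyers pay $59; producers receive $48.5; quantity = 318.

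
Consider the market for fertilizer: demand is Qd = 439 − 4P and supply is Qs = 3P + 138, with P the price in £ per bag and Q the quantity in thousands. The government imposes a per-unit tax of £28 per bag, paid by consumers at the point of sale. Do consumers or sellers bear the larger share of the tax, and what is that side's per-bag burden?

Sellers bear the larger share: £16 per bag.

Before the tax: set 439 − 4P = 3P + 138 → P* = £43, Q* = 267.
With the tax collected from consumers, demand (in seller-price terms) shifts: Qd = 439 − 4(P + 28).
New equilibrium: consumers pay £55, sellers receive £27, Q = 219. (Wedge: Pb − Ps = 28.)
Per-bag burden: consumers £12, sellers £16.
Sellers take the larger share because supply is less price-elastic here (demand slope 4 vs supply slope 3).
The less price-elastic side of the market bears the larger share of a per-unit tax.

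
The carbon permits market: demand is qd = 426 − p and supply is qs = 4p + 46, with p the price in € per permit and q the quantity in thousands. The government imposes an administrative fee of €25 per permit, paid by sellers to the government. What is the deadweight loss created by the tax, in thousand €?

Deadweight loss = €250 thousand.

Without the tax, 426 − p = 4p + 46 gives 5p = 380, so p* = €76 and q* = 350.
With the tax collected from sellers, supply shifts: qs = 4(p − 25) + 46.
Solving gives q = 330 with buyers paying €96 and sellers receiving €71 (the €25 wedge).
Quantity falls by |ΔQ| = |350 − 330| = 20.
DWL = ½ · t · |ΔQ| = ½ · 25 · 20 = €250.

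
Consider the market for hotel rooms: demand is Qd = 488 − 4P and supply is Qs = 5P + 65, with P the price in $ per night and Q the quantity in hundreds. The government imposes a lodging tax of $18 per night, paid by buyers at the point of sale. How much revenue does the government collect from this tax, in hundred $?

Before the tax: set 488 − 4P = 5P + 65 → P* = $47, Q* = 300.
With the tax collected from buyers, demand (in seller-price terms) shifts: Qd = 488 − 4(P + 18).
Solving gives Q = 260 with buyers paying $57 and suppliers receiving $39 (the $18 wedge).
Revenue = t · Q = 18 · 260 = $4680.

Tax revenue = $4680 hundred.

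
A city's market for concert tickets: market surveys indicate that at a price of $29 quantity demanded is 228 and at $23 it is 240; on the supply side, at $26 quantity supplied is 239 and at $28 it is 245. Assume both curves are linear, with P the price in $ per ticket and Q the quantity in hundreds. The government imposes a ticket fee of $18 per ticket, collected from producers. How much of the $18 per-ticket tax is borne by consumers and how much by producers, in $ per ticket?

Consumers bear $10.8 per ticket; producers bear $7.2 per ticket.

Demand slope: (240 − 228)/(23 − 29) = -2, so Qd = 286 − 2P.
Supply slope: (245 − 239)/(28 − 26) = 3, so Qs = 3P + 161.
Without the tax, 286 − 2P = 3P + 161 gives 5P = 125, so P* = $25 and Q* = 236.
With the tax collected from producers, supply shifts: Qs = 3(P − 18) + 161.
Solving gives Q = 214.4 with consumers paying $35.8 and producers receiving $17.8 (the $18 wedge).
Burden on consumers: $10.8; on producers: $7.2. (They sum to $18.)
The less price-elastic side of the market bears the larger share of a per-unit tax.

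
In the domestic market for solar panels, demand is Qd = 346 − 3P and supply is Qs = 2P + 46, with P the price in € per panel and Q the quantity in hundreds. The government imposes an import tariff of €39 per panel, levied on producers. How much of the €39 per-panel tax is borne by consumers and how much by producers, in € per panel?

Consumers bear €15.6 per panel; producers bear €23.4 per panel.

Without the tax, 346 − 3P = 2P + 46 gives 5P = 300, so P* = €60 and Q* = 166.
With the tax collected from producers, supply shifts: Qs = 2(P − 39) + 46.
Solving gives Q = 119.2 with consumers paying €75.6 and producers receiving €36.6 (the €39 wedge).
Burden on consumers: €15.6; on producers: €23.4. (They sum to €39.)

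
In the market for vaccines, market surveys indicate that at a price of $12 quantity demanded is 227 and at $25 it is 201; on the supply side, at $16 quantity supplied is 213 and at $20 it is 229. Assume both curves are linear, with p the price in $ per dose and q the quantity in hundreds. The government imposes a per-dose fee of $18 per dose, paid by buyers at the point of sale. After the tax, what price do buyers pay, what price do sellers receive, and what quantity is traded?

Buyers pay $29; sellers receive $11; quantity = 193.

Demand slope: (201 − 227)/(25 − 12) = -2, so qd = 251 − 2p.
Supply slope: (229 − 213)/(20 − 16) = 4, so qs = 4p + 149.
Before the tax: set 251 − 2p = 4p + 149 → p* = $17, q* = 217.
With the tax collected from buyers, demand (in seller-price terms) shifts: qd = 251 − 2(p + 18).
Solving gives q = 193 with buyers paying $29 and sellers receiving $11 (the $18 wedge).
The less price-elastic side of the market bears the larger share of a per-unit tax.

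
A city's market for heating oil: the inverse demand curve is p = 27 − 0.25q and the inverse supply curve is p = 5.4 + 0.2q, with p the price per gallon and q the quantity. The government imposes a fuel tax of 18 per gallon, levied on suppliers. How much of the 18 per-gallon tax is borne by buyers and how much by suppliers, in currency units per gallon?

Buyers bear 10 per gallon; suppliers bear 8 per gallon.

Rewrite in direct form: qd = 108 − 4p and qs = 5p − 27.
Without the tax, 108 − 4p = 5p − 27 gives 9p = 135, so p* = 15 and q* = 48.
With the tax collected from suppliers, supply shifts: qs = 5(p − 18) − 27.
Solving gives q = 8 with buyers paying 25 and suppliers receiving 7 (the 18 wedge).
Burden on buyers: 10; on suppliers: 8. (They sum to 18.)
The less price-elastic side of the market bears the larger share of a per-unit tax.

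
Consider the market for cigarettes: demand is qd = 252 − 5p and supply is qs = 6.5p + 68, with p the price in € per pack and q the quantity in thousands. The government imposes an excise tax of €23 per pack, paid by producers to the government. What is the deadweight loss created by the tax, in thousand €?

Deadweight loss = €747.5 thousand.

Before the tax: set 252 − 5p = 6.5p + 68 → p* = €16, q* = 172.
With the tax collected from producers, supply shifts: qs = 6.5(p − 23) + 68.
New equilibrium: consumers pay €29, producers receive €6, q = 107. (Wedge: pb − ps = 23.)
Quantity falls by |ΔQ| = |172 − 107| = 65.
DWL = ½ · t · |ΔQ| = ½ · 23 · 65 = €747.5.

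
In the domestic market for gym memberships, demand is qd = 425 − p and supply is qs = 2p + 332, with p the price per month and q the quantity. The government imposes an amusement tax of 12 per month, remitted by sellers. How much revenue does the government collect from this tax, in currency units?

Before the tax: set 425 − p = 2p + 332 → p* = 31, q* = 394.
With the tax collected from sellers, supply shifts: qs = 2(p − 12) + 332.
New equilibrium: consumers pay 39, sellers receive 27, q = 386. (Wedge: pb − ps = 12.)
Revenue = t · Q = 12 · 386 = 4632.

Tax revenue = 4632.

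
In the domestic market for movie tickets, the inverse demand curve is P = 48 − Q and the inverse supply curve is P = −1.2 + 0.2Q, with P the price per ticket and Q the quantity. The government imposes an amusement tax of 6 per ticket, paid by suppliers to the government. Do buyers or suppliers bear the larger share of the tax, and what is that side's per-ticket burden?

Buyers bear the larger share: 5 per ticket.

Rewrite in direct form: Qd = 48 − P and Qs = 5P + 6.
Before the tax: set 48 − P = 5P + 6 → P* = 7, Q* = 41.
With the tax collected from suppliers, supply shifts: Qs = 5(P − 6) + 6.
Solving gives Q = 36 with buyers paying 12 and suppliers receiving 6 (the 6 wedge).
Per-ticket burden: buyers 5, suppliers 1.
Buyers take the larger share because demand is less price-elastic here (demand slope 1 vs supply slope 5).
The less price-elastic side of the market bears the larger share of a per-unit tax.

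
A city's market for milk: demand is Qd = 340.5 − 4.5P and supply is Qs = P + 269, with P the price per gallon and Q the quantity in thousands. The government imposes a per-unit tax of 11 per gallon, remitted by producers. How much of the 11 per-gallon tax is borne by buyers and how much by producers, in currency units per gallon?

Buyers bear 2 per gallon; producers bear 9 per gallon.

Without the tax, 340.5 − 4.5P = P + 269 gives 5.5P = 71.5, so P* = 13 and Q* = 282.
With the tax collected from producers, supply shifts: Qs = (P − 11) + 269.
Solving gives Q = 273 with buyers paying 15 and producers receiving 4 (the 11 wedge).
Burden on buyers: 2; on producers: 9. (They sum to 11.)
The less price-elastic side of the market bears the larger share of a per-unit tax.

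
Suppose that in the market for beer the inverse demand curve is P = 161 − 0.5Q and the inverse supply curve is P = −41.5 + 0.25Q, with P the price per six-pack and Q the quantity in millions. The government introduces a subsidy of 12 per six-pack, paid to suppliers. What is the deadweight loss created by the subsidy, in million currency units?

Deadweight loss = 96 million.

Rewrite in direct form: Qd = 322 − 2P and Qs = 4P + 166.
Before the subsidy: set 322 − 2P = 4P + 166 → P* = 26, Q* = 270.
With a per-unit subsidy paid to suppliers, each receives P + 12 per unit sold, so supply becomes Qs = 4(P + 12) + 166.
Solving gives Q = 286 with consumers paying 18 and suppliers receiving 30 (the 12 wedge).
Quantity rises by |ΔQ| = |270 − 286| = 16.
DWL = ½ · t · |ΔQ| = ½ · 12 · 16 = 96.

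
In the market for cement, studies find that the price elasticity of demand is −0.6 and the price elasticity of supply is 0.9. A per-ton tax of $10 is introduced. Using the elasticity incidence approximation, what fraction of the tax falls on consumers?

Consumers' share ≈ 0.6.

Incidence ratio: consumers' share ≈ εs / (εs + |εd|) = 0.9 / (0.9 + 0.6) = 0.6.
Supply is the more elastic side, so consumers bear the larger share.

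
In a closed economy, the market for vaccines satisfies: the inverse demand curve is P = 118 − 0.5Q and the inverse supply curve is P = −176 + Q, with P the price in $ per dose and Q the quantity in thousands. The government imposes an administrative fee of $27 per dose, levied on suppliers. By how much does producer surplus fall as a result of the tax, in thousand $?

Producer surplus falls by $3366 thousand.

Rewrite in direct form: Qd = 236 − 2P and Qs = P + 176.
Without the tax, 236 − 2P = P + 176 gives 3P = 60, so P* = $20 and Q* = 196.
With the tax collected from suppliers, supply shifts: Qs = (P − 27) + 176.
New equilibrium: buyers pay $29, suppliers receive $2, Q = 178. (Wedge: Pb − Ps = 27.)
ΔPS is the trapezoid between Q = 178 and Q = 196 of height $18: ½ · (196 + 178) · 18 = $3366.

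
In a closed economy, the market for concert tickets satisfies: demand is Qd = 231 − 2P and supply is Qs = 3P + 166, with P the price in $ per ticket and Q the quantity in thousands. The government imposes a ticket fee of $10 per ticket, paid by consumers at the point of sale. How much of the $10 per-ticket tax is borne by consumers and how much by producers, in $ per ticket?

Without the tax, 231 − 2P = 3P + 166 gives 5P = 65, so P* = $13 and Q* = 205.
With the tax collected from consumers, demand (in seller-price terms) shifts: Qd = 231 − 2(P + 10).
Solving gives Q = 193 with consumers paying $19 and producers receiving $9 (the $10 wedge).
Burden on consumers: $6; on producers: $4. (They sum to $10.)

Consumers bear $6 per ticket; producers bear $4 per ticket.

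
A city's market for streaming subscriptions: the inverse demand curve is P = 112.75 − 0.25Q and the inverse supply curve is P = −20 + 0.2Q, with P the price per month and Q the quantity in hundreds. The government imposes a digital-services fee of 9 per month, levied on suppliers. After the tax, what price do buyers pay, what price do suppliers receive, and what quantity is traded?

Buyers pay 44; suppliers receive 35; quantity = 275.

Rewrite in direct form: Qd = 451 − 4P and Qs = 5P + 100.
Without the tax, 451 − 4P = 5P + 100 gives 9P = 351, so P* = 39 and Q* = 295.
With the tax collected from suppliers, supply shifts: Qs = 5(P − 9) + 100.
New equilibrium: buyers pay 44, suppliers receive 35, Q = 275. (Wedge: Pb − Ps = 9.)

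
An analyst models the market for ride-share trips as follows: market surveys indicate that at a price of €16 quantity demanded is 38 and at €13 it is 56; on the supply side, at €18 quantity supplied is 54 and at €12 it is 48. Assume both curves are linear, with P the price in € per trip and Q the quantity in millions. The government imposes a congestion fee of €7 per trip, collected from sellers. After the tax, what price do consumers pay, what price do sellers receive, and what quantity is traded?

Consumers pay €15; sellers receive €8; quantity = 44.

Demand slope: (56 − 38)/(13 − 16) = -6, so Qd = 134 − 6P.
Supply slope: (48 − 54)/(12 − 18) = 1, so Qs = P + 36.
Before the tax: set 134 − 6P = P + 36 → P* = €14, Q* = 50.
With the tax collected from sellers, supply shifts: Qs = (P − 7) + 36.
Solving gives Q = 44 with consumers paying €15 and sellers receiving €8 (the €7 wedge).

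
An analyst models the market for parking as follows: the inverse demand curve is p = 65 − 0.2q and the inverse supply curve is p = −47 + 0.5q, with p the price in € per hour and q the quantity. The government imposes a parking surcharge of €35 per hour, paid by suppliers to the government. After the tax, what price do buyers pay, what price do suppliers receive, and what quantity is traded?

Rewrite in direct form: qd = 325 − 5p and qs = 2p + 94.
Without the tax, 325 − 5p = 2p + 94 gives 7p = 231, so p* = €33 and q* = 160.
With the tax collected from suppliers, supply shifts: qs = 2(p − 35) + 94.
Solving gives q = 110 with buyers paying €43 and suppliers receiving €8 (the €35 wedge).

Buyers pay €43; suppliers receive €8; quantity = 110.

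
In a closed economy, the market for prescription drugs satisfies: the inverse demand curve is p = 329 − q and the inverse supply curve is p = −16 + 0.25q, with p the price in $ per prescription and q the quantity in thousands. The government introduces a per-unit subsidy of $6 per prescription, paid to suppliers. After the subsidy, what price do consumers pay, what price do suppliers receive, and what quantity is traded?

Inverting to q(p) form: qd = 329 − p; qs = 4p + 64.
Without the subsidy, 329 − p = 4p + 64 gives 5p = 265, so p* = $53 and q* = 276.
With a per-unit subsidy paid to suppliers, each receives p + 6 per unit sold, so supply becomes qs = 4(p + 6) + 64.
New equilibrium: consumers pay $48.2, suppliers receive $54.2, q = 280.8. (Wedge: pb − ps = −6.)

Consumers pay $48.2; suppliers receive $54.2; quantity = 280.8.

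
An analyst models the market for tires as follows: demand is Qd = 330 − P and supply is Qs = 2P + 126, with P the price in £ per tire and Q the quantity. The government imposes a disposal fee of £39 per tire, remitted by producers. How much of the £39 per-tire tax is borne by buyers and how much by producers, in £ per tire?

Buyers bear £26 per tire; producers bear £13 per tire.

Without the tax, 330 − P = 2P + 126 gives 3P = 204, so P* = £68 and Q* = 262.
With the tax collected from producers, supply shifts: Qs = 2(P − 39) + 126.
Solving gives Q = 236 with buyers paying £94 and producers receiving £55 (the £39 wedge).
Burden on buyers: £26; on producers: £13. (They sum to £39.)
The less price-elastic side of the market bears the larger share of a per-unit tax.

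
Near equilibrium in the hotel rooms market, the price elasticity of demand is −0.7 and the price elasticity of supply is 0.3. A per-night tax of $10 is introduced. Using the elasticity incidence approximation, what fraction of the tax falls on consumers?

Incidence ratio: consumers' share ≈ εs / (εs + |εd|) = 0.3 / (0.3 + 0.7) = 0.3.
Supply is the less elastic side, so consumers bear the smaller share.

Consumers' share ≈ 0.3.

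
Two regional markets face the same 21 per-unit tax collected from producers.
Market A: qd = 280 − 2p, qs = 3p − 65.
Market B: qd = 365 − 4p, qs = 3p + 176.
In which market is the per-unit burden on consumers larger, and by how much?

Market A, by 3.6.

Market A: pre-tax p* = 69, q* = 142; post-tax q = 116.8; per-unit burden on consumers = 12.6.
Market B: pre-tax p* = 27, q* = 257; post-tax q = 221; per-unit burden on consumers = 9.
Difference: 12.6 vs 9 → market A is larger by 3.6.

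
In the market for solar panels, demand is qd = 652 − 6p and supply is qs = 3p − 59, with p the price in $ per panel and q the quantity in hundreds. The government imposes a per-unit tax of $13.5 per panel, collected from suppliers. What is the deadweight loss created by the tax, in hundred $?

Deadweight loss = $182.25 hundred.

Before the tax: set 652 − 6p = 3p − 59 → p* = $79, q* = 178.
With the tax collected from suppliers, supply shifts: qs = 3(p − 13.5) − 59.
Solving gives q = 151 with consumers paying $83.5 and suppliers receiving $70 (the $13.5 wedge).
Quantity falls by |ΔQ| = |178 − 151| = 27.
DWL = ½ · t · |ΔQ| = ½ · 13.5 · 27 = $182.25.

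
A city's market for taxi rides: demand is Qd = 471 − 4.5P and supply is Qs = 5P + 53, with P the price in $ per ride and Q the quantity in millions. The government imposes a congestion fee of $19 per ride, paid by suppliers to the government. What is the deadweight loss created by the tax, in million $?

Deadweight loss = $427.5 million.

Before the tax: set 471 − 4.5P = 5P + 53 → P* = $44, Q* = 273.
With the tax collected from suppliers, supply shifts: Qs = 5(P − 19) + 53.
Solving gives Q = 228 with consumers paying $54 and suppliers receiving $35 (the $19 wedge).
Quantity falls by |ΔQ| = |273 − 228| = 45.
DWL = ½ · t · |ΔQ| = ½ · 19 · 45 = $427.5.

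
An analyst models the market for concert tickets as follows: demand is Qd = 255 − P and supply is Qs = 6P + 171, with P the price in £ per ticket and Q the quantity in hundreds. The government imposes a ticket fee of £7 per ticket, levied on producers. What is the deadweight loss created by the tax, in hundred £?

Deadweight loss = £21 hundred.

Before the tax: set 255 − P = 6P + 171 → P* = £12, Q* = 243.
With the tax collected from producers, supply shifts: Qs = 6(P − 7) + 171.
New equilibrium: consumers pay £18, producers receive £11, Q = 237. (Wedge: Pb − Ps = 7.)
Quantity falls by |ΔQ| = |243 − 237| = 6.
DWL = ½ · t · |ΔQ| = ½ · 7 · 6 = £21.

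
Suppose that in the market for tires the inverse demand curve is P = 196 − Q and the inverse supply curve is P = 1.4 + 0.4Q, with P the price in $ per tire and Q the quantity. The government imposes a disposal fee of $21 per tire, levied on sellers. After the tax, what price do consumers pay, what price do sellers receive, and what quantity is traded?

Inverting to Q(P) form: Qd = 196 − P; Qs = 2.5P − 3.5.
Before the tax: set 196 − P = 2.5P − 3.5 → P* = $57, Q* = 139.
With the tax collected from sellers, supply shifts: Qs = 2.5(P − 21) − 3.5.
New equilibrium: consumers pay $72, sellers receive $51, Q = 124. (Wedge: Pb − Ps = 21.)
The less price-elastic side of the market bears the larger share of a per-unit tax.

Consumers pay $72; sellers receive $51; quantity = 124.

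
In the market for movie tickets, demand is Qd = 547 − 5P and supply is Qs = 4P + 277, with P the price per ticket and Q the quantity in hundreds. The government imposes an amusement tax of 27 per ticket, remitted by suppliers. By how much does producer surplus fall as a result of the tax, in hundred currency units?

Before the tax: set 547 − 5P = 4P + 277 → P* = 30, Q* = 397.
With the tax collected from suppliers, supply shifts: Qs = 4(P − 27) + 277.
New equilibrium: buyers pay 42, suppliers receive 15, Q = 337. (Wedge: Pb − Ps = 27.)
ΔPS is the trapezoid between Q = 337 and Q = 397 of height 15: ½ · (397 + 337) · 15 = 5505.

Producer surplus falls by 5505 hundred.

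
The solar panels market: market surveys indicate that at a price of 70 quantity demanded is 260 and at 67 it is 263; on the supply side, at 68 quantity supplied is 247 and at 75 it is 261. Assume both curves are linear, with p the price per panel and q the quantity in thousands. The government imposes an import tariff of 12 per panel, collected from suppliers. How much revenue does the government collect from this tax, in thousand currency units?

Tax revenue = 2988 thousand.

Demand slope: (263 − 260)/(67 − 70) = -1, so qd = 330 − p.
Supply slope: (261 − 247)/(75 − 68) = 2, so qs = 2p + 111.
Before the tax: set 330 − p = 2p + 111 → p* = 73, q* = 257.
With the tax collected from suppliers, supply shifts: qs = 2(p − 12) + 111.
Solving gives q = 249 with buyers paying 81 and suppliers receiving 69 (the 12 wedge).
Revenue = t · Q = 12 · 249 = 2988.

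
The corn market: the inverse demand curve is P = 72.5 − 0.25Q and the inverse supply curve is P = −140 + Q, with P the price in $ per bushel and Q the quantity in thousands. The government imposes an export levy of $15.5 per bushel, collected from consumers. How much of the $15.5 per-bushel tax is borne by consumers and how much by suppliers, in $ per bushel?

Rewrite in direct form: Qd = 290 − 4P and Qs = P + 140.
Without the tax, 290 − 4P = P + 140 gives 5P = 150, so P* = $30 and Q* = 170.
With the tax collected from consumers, demand (in seller-price terms) shifts: Qd = 290 − 4(P + 15.5).
New equilibrium: consumers pay $33.1, suppliers receive $17.6, Q = 157.6. (Wedge: Pb − Ps = 15.5.)
Burden on consumers: $3.1; on suppliers: $12.4. (They sum to $15.5.)

Consumers bear $3.1 per bushel; suppliers bear $12.4 per bushel.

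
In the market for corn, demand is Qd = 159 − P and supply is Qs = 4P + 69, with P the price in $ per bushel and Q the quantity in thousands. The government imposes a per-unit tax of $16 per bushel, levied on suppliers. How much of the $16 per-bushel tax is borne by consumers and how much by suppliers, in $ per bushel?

Without the tax, 159 − P = 4P + 69 gives 5P = 90, so P* = $18 and Q* = 141.
With the tax collected from suppliers, supply shifts: Qs = 4(P − 16) + 69.
Solving gives Q = 128.2 with consumers paying $30.8 and suppliers receiving $14.8 (the $16 wedge).
Burden on consumers: $12.8; on suppliers: $3.2. (They sum to $16.)

Consumers bear $12.8 per bushel; suppliers bear $3.2 per bushel.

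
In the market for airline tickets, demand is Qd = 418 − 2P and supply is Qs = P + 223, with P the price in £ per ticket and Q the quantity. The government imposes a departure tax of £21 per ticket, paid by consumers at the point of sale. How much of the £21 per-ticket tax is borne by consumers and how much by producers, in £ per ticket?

Without the tax, 418 − 2P = P + 223 gives 3P = 195, so P* = £65 and Q* = 288.
With the tax collected from consumers, demand (in seller-price terms) shifts: Qd = 418 − 2(P + 21).
Solving gives Q = 274 with consumers paying £72 and producers receiving £51 (the £21 wedge).
Burden on consumers: £7; on producers: £14. (They sum to £21.)

Consumers bear £7 per ticket; producers bear £14 per ticket.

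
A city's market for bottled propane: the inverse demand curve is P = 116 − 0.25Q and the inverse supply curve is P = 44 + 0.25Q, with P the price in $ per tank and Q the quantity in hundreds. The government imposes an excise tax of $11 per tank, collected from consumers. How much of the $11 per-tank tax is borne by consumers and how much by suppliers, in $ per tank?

Rewrite in direct form: Qd = 464 − 4P and Qs = 4P − 176.
Before the tax: set 464 − 4P = 4P − 176 → P* = $80, Q* = 144.
With the tax collected from consumers, demand (in seller-price terms) shifts: Qd = 464 − 4(P + 11).
Solving gives Q = 122 with consumers paying $85.5 and suppliers receiving $74.5 (the $11 wedge).
Burden on consumers: $5.5; on suppliers: $5.5. (They sum to $11.)
The less price-elastic side of the market bears the larger share of a per-unit tax.

Consumers bear $5.5 per tank; suppliers bear $5.5 per tank.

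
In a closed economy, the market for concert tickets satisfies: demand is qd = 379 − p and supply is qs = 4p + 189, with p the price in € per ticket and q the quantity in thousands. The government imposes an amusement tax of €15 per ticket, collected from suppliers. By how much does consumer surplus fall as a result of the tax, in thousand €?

Consumer surplus falls by €4020 thousand.

Before the tax: set 379 − p = 4p + 189 → p* = €38, q* = 341.
With the tax collected from suppliers, supply shifts: qs = 4(p − 15) + 189.
Solving gives q = 329 with consumers paying €50 and suppliers receiving €35 (the €15 wedge).
ΔCS is the trapezoid between Q = 329 and Q = 341 of height €12: ½ · (341 + 329) · 12 = €4020.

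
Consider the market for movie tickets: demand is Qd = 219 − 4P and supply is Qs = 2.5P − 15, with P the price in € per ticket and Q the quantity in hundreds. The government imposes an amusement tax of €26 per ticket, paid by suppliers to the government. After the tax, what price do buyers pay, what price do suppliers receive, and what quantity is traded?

Before the tax: set 219 − 4P = 2.5P − 15 → P* = €36, Q* = 75.
With the tax collected from suppliers, supply shifts: Qs = 2.5(P − 26) − 15.
New equilibrium: buyers pay €46, suppliers receive €20, Q = 35. (Wedge: Pb − Ps = 26.)

Buyers pay €46; suppliers receive €20; quantity = 35.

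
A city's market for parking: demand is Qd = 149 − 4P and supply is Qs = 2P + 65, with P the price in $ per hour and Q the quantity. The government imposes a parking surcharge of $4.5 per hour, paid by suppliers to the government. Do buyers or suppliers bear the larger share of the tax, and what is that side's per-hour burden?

Suppliers bear the larger share: $3 per hour.

Without the tax, 149 − 4P = 2P + 65 gives 6P = 84, so P* = $14 and Q* = 93.
With the tax collected from suppliers, supply shifts: Qs = 2(P − 4.5) + 65.
Solving gives Q = 87 with buyers paying $15.5 and suppliers receiving $11 (the $4.5 wedge).
Per-hour burden: buyers $1.5, suppliers $3.
Suppliers take the larger share because supply is less price-elastic here (demand slope 4 vs supply slope 2).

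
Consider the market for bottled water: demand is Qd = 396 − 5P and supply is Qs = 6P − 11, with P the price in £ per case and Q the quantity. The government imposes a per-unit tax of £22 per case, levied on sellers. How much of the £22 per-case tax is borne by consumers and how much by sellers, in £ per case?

Consumers bear £12 per case; sellers bear £10 per case.

Without the tax, 396 − 5P = 6P − 11 gives 11P = 407, so P* = £37 and Q* = 211.
With the tax collected from sellers, supply shifts: Qs = 6(P − 22) − 11.
New equilibrium: consumers pay £49, sellers receive £27, Q = 151. (Wedge: Pb − Ps = 22.)
Burden on consumers: £12; on sellers: £10. (They sum to £22.)
The less price-elastic side of the market bears the larger share of a per-unit tax.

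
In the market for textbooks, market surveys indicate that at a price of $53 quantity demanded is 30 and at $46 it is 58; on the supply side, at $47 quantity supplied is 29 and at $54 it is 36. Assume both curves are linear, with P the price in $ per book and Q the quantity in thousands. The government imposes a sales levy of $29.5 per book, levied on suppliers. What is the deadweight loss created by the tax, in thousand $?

Deadweight loss = $348.1 thousand.

Demand slope: (58 − 30)/(46 − 53) = -4, so Qd = 242 − 4P.
Supply slope: (36 − 29)/(54 − 47) = 1, so Qs = P − 18.
Without the tax, 242 − 4P = P − 18 gives 5P = 260, so P* = $52 and Q* = 34.
With the tax collected from suppliers, supply shifts: Qs = (P − 29.5) − 18.
Solving gives Q = 10.4 with consumers paying $57.9 and suppliers receiving $28.4 (the $29.5 wedge).
Quantity falls by |ΔQ| = |34 − 10.4| = 23.6.
DWL = ½ · t · |ΔQ| = ½ · 29.5 · 23.6 = $348.1.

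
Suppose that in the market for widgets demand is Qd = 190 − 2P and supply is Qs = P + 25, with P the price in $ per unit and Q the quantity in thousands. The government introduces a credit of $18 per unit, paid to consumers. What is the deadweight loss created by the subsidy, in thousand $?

Deadweight loss = $108 thousand.

Before the subsidy: set 190 − 2P = P + 25 → P* = $55, Q* = 80.
With a per-unit subsidy paid to consumers, each effectively pays P − 18, so demand becomes Qd = 190 − 2(P − 18).
Solving gives Q = 92 with consumers paying $49 and suppliers receiving $67 (the $18 wedge).
Quantity rises by |ΔQ| = |80 − 92| = 12.
DWL = ½ · t · |ΔQ| = ½ · 18 · 12 = $108.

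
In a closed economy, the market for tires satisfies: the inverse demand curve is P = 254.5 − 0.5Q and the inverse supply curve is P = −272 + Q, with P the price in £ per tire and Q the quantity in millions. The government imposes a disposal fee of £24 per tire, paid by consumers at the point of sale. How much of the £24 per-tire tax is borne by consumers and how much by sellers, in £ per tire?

Inverting to Q(P) form: Qd = 509 − 2P; Qs = P + 272.
Without the tax, 509 − 2P = P + 272 gives 3P = 237, so P* = £79 and Q* = 351.
With the tax collected from consumers, demand (in seller-price terms) shifts: Qd = 509 − 2(P + 24).
New equilibrium: consumers pay £87, sellers receive £63, Q = 335. (Wedge: Pb − Ps = 24.)
Burden on consumers: £8; on sellers: £16. (They sum to £24.)
The less price-elastic side of the market bears the larger share of a per-unit tax.

Consumers bear £8 per tire; sellers bear £16 per tire.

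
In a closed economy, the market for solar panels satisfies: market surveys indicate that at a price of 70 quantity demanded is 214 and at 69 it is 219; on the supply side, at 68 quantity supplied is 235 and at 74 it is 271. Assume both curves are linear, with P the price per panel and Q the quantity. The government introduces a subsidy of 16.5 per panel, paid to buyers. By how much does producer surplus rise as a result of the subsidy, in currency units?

Producer surplus rises by 1886.25.

Demand slope: (219 − 214)/(69 − 70) = -5, so Qd = 564 − 5P.
Supply slope: (271 − 235)/(74 − 68) = 6, so Qs = 6P − 173.
Without the subsidy, 564 − 5P = 6P − 173 gives 11P = 737, so P* = 67 and Q* = 229.
With a per-unit subsidy paid to buyers, each effectively pays P − 16.5, so demand becomes Qd = 564 − 5(P − 16.5).
New equilibrium: buyers pay 58, sellers receive 74.5, Q = 274. (Wedge: Pb − Ps = −16.5.)
ΔPS is the trapezoid between Q = 274 and Q = 229 of height 7.5: ½ · (229 + 274) · 7.5 = 1886.25.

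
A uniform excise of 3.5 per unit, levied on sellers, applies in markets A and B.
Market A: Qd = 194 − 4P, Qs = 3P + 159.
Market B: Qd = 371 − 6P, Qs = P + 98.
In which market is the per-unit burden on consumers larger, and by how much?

Market A: pre-tax P* = 5, Q* = 174; post-tax Q = 168; per-unit burden on consumers = 1.5.
Market B: pre-tax P* = 39, Q* = 137; post-tax Q = 134; per-unit burden on consumers = 0.5.
Difference: 1.5 vs 0.5 → market A is larger by 1.

Market A, by 1.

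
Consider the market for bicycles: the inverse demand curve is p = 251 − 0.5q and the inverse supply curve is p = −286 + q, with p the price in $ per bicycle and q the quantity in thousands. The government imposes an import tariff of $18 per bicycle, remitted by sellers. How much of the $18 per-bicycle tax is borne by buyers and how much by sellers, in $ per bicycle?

Buyers bear $6 per bicycle; sellers bear $12 per bicycle.

Inverting to q(p) form: qd = 502 − 2p; qs = p + 286.
Before the tax: set 502 − 2p = p + 286 → p* = $72, q* = 358.
With the tax collected from sellers, supply shifts: qs = (p − 18) + 286.
Solving gives q = 346 with buyers paying $78 and sellers receiving $60 (the $18 wedge).
Burden on buyers: $6; on sellers: $12. (They sum to $18.)
The less price-elastic side of the market bears the larger share of a per-unit tax.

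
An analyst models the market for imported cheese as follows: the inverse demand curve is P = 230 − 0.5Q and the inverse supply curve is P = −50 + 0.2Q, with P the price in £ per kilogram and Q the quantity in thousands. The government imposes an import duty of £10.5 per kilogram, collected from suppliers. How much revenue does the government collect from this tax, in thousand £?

Tax revenue = £4042.5 thousand.

Inverting to Q(P) form: Qd = 460 − 2P; Qs = 5P + 250.
Before the tax: set 460 − 2P = 5P + 250 → P* = £30, Q* = 400.
With the tax collected from suppliers, supply shifts: Qs = 5(P − 10.5) + 250.
New equilibrium: consumers pay £37.5, suppliers receive £27, Q = 385. (Wedge: Pb − Ps = 10.5.)
Revenue = t · Q = 10.5 · 385 = £4042.5.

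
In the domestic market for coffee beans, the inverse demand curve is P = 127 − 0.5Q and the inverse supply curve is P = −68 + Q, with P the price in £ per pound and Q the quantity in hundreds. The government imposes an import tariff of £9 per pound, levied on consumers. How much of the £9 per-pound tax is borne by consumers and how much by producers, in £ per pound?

Consumers bear £3 per pound; producers bear £6 per pound.

Rewrite in direct form: Qd = 254 − 2P and Qs = P + 68.
Without the tax, 254 − 2P = P + 68 gives 3P = 186, so P* = £62 and Q* = 130.
With the tax collected from consumers, demand (in seller-price terms) shifts: Qd = 254 − 2(P + 9).
Solving gives Q = 124 with consumers paying £65 and producers receiving £56 (the £9 wedge).
Burden on consumers: £3; on producers: £6. (They sum to £9.)
The less price-elastic side of the market bears the larger share of a per-unit tax.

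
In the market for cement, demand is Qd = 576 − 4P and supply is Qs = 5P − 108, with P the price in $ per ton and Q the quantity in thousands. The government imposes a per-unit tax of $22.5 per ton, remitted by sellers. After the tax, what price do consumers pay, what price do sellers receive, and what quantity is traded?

Consumers pay $88.5; sellers receive $66; quantity = 222.

Without the tax, 576 − 4P = 5P − 108 gives 9P = 684, so P* = $76 and Q* = 272.
With the tax collected from sellers, supply shifts: Qs = 5(P − 22.5) − 108.
New equilibrium: consumers pay $88.5, sellers receive $66, Q = 222. (Wedge: Pb − Ps = 22.5.)
The less price-elastic side of the market bears the larger share of a per-unit tax.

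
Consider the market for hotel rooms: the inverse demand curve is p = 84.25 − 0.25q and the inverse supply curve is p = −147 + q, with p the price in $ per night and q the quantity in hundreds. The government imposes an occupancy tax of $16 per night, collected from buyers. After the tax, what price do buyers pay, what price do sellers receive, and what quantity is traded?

Buyers pay $41.2; sellers receive $25.2; quantity = 172.2.

Rewrite in direct form: qd = 337 − 4p and qs = p + 147.
Without the tax, 337 − 4p = p + 147 gives 5p = 190, so p* = $38 and q* = 185.
With the tax collected from buyers, demand (in seller-price terms) shifts: qd = 337 − 4(p + 16).
Solving gives q = 172.2 with buyers paying $41.2 and sellers receiving $25.2 (the $16 wedge).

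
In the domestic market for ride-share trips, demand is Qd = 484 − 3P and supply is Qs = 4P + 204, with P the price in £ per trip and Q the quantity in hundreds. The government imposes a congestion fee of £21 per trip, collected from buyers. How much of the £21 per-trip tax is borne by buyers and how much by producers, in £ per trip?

Without the tax, 484 − 3P = 4P + 204 gives 7P = 280, so P* = £40 and Q* = 364.
With the tax collected from buyers, demand (in seller-price terms) shifts: Qd = 484 − 3(P + 21).
Solving gives Q = 328 with buyers paying £52 and producers receiving £31 (the £21 wedge).
Burden on buyers: £12; on producers: £9. (They sum to £21.)
The less price-elastic side of the market bears the larger share of a per-unit tax.

Buyers bear £12 per trip; producers bear £9 per trip.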